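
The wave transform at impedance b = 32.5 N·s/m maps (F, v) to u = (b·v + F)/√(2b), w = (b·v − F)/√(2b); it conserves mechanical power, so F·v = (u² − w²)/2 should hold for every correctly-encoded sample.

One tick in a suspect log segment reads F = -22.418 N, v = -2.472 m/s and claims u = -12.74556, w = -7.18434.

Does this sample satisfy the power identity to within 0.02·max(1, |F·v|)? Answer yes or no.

yes

F·v = (-22.418)×(-2.472) = 55.41730 W.
(u² − w²)/2 = (162.44930 − 51.61474)/2 = 55.41728 W.
|Δ| = 0.00002;  2% of max(1, |F·v|) = 1.10835.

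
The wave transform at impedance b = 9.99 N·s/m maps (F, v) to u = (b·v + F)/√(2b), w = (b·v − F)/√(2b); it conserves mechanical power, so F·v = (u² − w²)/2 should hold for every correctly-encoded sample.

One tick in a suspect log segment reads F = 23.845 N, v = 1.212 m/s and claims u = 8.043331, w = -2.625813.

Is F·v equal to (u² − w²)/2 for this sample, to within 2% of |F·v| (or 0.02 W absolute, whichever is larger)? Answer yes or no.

F·v = 23.845×1.212 = 28.900140 W.
(u² − w²)/2 = (64.695174 − 6.894894)/2 = 28.900140 W.
|Δ| = 0.000000;  2% of max(1, |F·v|) = 0.578003.

yes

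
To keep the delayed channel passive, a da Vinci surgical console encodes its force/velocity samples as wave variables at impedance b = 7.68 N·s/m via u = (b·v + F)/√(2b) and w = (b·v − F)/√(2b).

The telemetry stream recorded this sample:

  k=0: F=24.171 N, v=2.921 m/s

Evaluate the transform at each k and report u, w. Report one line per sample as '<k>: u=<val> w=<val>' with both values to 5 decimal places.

k=0: b·v=7.68×2.921=22.43328; √(2b)=3.91918; u=(22.43328+24.171)/3.91918=11.89132, w=(22.43328−24.171)/3.91918=-0.44339

0: u=11.89132 w=-0.44339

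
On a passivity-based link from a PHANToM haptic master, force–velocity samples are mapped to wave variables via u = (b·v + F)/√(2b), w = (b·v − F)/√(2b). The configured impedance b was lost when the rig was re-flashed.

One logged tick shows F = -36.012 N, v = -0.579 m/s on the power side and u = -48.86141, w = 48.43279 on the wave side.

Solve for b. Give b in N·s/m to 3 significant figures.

b = 0.274 N·s/m

u + w = -0.42862;  u + w = √(2b)·v, so √(2b) = -0.42862/(-0.579) = 0.74028.
b = (√(2b))²/2 = 0.54801/2 = 0.27400.
(Check via u − w = 2F/√(2b): u − w = -97.29420, 2F/√(2b) = -97.29340.)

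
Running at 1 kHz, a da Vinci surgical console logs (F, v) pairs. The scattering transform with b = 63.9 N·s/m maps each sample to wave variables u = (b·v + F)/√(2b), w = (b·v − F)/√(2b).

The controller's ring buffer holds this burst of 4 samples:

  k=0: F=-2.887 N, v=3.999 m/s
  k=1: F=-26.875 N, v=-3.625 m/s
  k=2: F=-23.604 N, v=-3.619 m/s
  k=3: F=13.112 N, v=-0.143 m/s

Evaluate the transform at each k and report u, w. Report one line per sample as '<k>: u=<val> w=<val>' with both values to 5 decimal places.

0: u=22.34870 w=22.85946
1: u=-22.86736 w=-18.11278
2: u=-22.54411 w=-18.36820
3: u=0.35156 w=-1.96815

k=0: b·v=63.9×3.999=255.53610; √(2b)=11.30487; u=(255.53610+(-2.887))/11.30487=22.34870, w=(255.53610−(-2.887))/11.30487=22.85946
k=1: b·v=63.9×(-3.625)=-231.63750; √(2b)=11.30487; u=(-231.63750+(-26.875))/11.30487=-22.86736, w=(-231.63750−(-26.875))/11.30487=-18.11278
k=2: b·v=63.9×(-3.619)=-231.25410; √(2b)=11.30487; u=(-231.25410+(-23.604))/11.30487=-22.54411, w=(-231.25410−(-23.604))/11.30487=-18.36820
k=3: b·v=63.9×(-0.143)=-9.13770; √(2b)=11.30487; u=(-9.13770+13.112)/11.30487=0.35156, w=(-9.13770−13.112)/11.30487=-1.96815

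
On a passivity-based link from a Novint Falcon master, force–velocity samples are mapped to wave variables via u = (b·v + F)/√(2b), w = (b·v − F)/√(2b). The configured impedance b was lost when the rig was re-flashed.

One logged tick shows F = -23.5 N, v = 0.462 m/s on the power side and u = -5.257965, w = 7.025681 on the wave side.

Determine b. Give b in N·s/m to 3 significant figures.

b = 7.32 N·s/m

u + w = 1.767716;  u + w = √(2b)·v, so √(2b) = 1.767716/0.462 = 3.826225.
b = (√(2b))²/2 = 14.639999/2 = 7.319999.
(Check via u − w = 2F/√(2b): u − w = -12.283646, 2F/√(2b) = -12.283647.)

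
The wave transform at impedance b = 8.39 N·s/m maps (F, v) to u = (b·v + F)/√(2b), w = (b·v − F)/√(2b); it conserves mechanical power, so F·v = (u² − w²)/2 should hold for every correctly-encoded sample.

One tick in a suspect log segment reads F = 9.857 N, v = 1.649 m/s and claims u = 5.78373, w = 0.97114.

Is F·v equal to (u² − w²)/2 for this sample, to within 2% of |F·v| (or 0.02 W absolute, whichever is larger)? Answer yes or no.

yes

F·v = 9.857×1.649 = 16.2542 W.
(u² − w²)/2 = (33.4515 − 0.9431)/2 = 16.2542 W.
|Δ| = 0.0000;  2% of max(1, |F·v|) = 0.3251.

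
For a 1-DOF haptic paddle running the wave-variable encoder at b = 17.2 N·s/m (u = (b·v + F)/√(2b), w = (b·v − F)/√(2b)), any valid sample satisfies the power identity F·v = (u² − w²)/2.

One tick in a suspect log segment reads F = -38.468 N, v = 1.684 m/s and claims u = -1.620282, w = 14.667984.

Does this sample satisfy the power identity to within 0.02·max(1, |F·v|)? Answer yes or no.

F·v = (-38.468)×1.684 = -64.780112 W.
(u² − w²)/2 = (2.625314 − 215.149755)/2 = -106.262220 W.
|Δ| = 41.482108;  2% of max(1, |F·v|) = 1.295602.

no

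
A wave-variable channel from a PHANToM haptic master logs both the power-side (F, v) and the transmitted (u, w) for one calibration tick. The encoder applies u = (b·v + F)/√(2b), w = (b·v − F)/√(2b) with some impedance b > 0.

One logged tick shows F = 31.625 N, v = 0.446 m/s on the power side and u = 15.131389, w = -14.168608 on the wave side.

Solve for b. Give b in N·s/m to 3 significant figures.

u + w = 0.962781;  u + w = √(2b)·v, so √(2b) = 0.962781/0.446 = 2.158702.
b = (√(2b))²/2 = 4.659993/2 = 2.329997.
(Check via u − w = 2F/√(2b): u − w = 29.299997, 2F/√(2b) = 29.300017.)

b = 2.33 N·s/m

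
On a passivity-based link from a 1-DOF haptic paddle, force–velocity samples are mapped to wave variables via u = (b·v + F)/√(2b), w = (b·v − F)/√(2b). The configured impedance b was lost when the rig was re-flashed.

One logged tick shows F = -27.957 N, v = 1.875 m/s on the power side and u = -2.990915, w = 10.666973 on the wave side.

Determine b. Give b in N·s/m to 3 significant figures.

u + w = 7.676058;  u + w = √(2b)·v, so √(2b) = 7.676058/1.875 = 4.093898.
b = (√(2b))²/2 = 16.759998/2 = 8.379999.
(Check via u − w = 2F/√(2b): u − w = -13.657888, 2F/√(2b) = -13.657889.)

b = 8.38 N·s/m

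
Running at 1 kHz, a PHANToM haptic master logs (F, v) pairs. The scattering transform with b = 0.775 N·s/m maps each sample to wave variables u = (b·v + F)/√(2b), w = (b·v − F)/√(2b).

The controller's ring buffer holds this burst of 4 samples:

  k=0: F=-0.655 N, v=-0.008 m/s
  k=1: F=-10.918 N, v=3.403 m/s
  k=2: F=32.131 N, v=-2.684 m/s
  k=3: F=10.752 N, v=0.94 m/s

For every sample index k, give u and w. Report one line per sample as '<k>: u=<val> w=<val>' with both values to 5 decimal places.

0: u=-0.53109 w=0.52113
1: u=-6.65120 w=10.88790
2: u=24.13746 w=-27.47902
3: u=9.22136 w=-8.05107

k=0: b·v=0.775×(-0.008)=-0.00620; √(2b)=1.24499; u=(-0.00620+(-0.655))/1.24499=-0.53109, w=(-0.00620−(-0.655))/1.24499=0.52113
k=1: b·v=0.775×3.403=2.63733; √(2b)=1.24499; u=(2.63733+(-10.918))/1.24499=-6.65120, w=(2.63733−(-10.918))/1.24499=10.88790
k=2: b·v=0.775×(-2.684)=-2.08010; √(2b)=1.24499; u=(-2.08010+32.131)/1.24499=24.13746, w=(-2.08010−32.131)/1.24499=-27.47902
k=3: b·v=0.775×0.94=0.72850; √(2b)=1.24499; u=(0.72850+10.752)/1.24499=9.22136, w=(0.72850−10.752)/1.24499=-8.05107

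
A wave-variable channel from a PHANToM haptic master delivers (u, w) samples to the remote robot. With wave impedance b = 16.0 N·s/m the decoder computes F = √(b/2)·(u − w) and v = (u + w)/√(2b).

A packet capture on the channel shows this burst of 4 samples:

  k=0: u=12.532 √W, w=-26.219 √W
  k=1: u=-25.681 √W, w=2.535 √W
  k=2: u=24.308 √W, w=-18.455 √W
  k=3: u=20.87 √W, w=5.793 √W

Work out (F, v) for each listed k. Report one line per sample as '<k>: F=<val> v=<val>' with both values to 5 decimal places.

0: F=109.60438 v=-2.41954
1: F=-79.80690 v=-4.09167
2: F=120.95203 v=1.03467
3: F=42.64420 v=4.71340

k=0: u−w=38.75100, u+w=-13.68700; √(b/2)=2.82843, √(2b)=5.65685; F=2.82843×38.751=109.60438, v=-13.68700/5.65685=-2.41954
k=1: u−w=-28.21600, u+w=-23.14600; √(b/2)=2.82843, √(2b)=5.65685; F=2.82843×(-28.216)=-79.80690, v=-23.14600/5.65685=-4.09167
k=2: u−w=42.76300, u+w=5.85300; √(b/2)=2.82843, √(2b)=5.65685; F=2.82843×42.763=120.95203, v=5.85300/5.65685=1.03467
k=3: u−w=15.07700, u+w=26.66300; √(b/2)=2.82843, √(2b)=5.65685; F=2.82843×15.077=42.64420, v=26.66300/5.65685=4.71340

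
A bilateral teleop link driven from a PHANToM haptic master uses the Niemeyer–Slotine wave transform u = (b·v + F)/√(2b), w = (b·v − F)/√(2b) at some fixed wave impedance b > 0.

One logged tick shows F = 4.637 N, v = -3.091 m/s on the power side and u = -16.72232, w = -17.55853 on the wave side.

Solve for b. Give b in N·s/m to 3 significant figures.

b = 61.5 N·s/m

u + w = -34.2809;  u + w = √(2b)·v, so √(2b) = -34.2809/(-3.091) = 11.0905.
b = (√(2b))²/2 = 123.0000/2 = 61.5000.
(Check via u − w = 2F/√(2b): u − w = 0.8362, 2F/√(2b) = 0.8362.)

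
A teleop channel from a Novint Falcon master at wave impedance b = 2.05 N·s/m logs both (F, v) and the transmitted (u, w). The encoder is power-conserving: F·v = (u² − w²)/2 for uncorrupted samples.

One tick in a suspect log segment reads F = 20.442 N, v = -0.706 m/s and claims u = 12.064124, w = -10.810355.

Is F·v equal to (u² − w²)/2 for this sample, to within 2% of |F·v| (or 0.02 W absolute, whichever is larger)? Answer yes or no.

no

F·v = 20.442×(-0.706) = -14.432052 W.
(u² − w²)/2 = (145.543088 − 116.863775)/2 = 14.339656 W.
|Δ| = 28.771708;  2% of max(1, |F·v|) = 0.288641.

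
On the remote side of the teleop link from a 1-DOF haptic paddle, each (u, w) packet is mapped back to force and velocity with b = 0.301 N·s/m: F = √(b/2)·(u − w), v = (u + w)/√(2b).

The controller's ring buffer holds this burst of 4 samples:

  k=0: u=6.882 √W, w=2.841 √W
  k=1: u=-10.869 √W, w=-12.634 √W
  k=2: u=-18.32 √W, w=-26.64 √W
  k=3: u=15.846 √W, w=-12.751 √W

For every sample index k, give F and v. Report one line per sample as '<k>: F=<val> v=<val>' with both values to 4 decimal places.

k=0: u−w=4.0410, u+w=9.7230; √(b/2)=0.3879, √(2b)=0.7759; F=0.3879×4.041=1.5677, v=9.7230/0.7759=12.5315
k=1: u−w=1.7650, u+w=-23.5030; √(b/2)=0.3879, √(2b)=0.7759; F=0.3879×1.765=0.6847, v=-23.5030/0.7759=-30.2918
k=2: u−w=8.3200, u+w=-44.9600; √(b/2)=0.3879, √(2b)=0.7759; F=0.3879×8.32=3.2277, v=-44.9600/0.7759=-57.9466
k=3: u−w=28.5970, u+w=3.0950; √(b/2)=0.3879, √(2b)=0.7759; F=0.3879×28.597=11.0940, v=3.0950/0.7759=3.9890

0: F=1.5677 v=12.5315
1: F=0.6847 v=-30.2918
2: F=3.2277 v=-57.9466
3: F=11.0940 v=3.9890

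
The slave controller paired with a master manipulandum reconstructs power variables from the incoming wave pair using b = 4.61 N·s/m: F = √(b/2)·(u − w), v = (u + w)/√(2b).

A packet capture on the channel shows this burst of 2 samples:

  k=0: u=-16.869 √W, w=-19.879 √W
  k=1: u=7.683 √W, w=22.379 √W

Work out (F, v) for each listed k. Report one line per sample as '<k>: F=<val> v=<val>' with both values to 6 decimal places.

k=0: u−w=3.010000, u+w=-36.748000; √(b/2)=1.518223, √(2b)=3.036445; F=1.518223×3.01=4.569850, v=-36.748000/3.036445=-12.102309
k=1: u−w=-14.696000, u+w=30.062000; √(b/2)=1.518223, √(2b)=3.036445; F=1.518223×(-14.696)=-22.311800, v=30.062000/3.036445=9.900392

0: F=4.569850 v=-12.102309
1: F=-22.311800 v=9.900392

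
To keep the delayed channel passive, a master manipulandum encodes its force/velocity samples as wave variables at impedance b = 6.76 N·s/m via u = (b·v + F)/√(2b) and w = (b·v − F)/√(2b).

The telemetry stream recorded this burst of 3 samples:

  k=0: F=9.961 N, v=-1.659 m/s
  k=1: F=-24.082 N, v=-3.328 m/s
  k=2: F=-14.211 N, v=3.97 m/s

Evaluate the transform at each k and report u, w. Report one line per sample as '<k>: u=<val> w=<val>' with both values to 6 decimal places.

k=0: b·v=6.76×(-1.659)=-11.214840; √(2b)=3.676955; u=(-11.214840+9.961)/3.676955=-0.341000, w=(-11.214840−9.961)/3.676955=-5.759069
k=1: b·v=6.76×(-3.328)=-22.497280; √(2b)=3.676955; u=(-22.497280+(-24.082))/3.676955=-12.667894, w=(-22.497280−(-24.082))/3.676955=0.430987
k=2: b·v=6.76×3.97=26.837200; √(2b)=3.676955; u=(26.837200+(-14.211))/3.676955=3.433874, w=(26.837200−(-14.211))/3.676955=11.163639

0: u=-0.341000 w=-5.759069
1: u=-12.667894 w=0.430987
2: u=3.433874 w=11.163639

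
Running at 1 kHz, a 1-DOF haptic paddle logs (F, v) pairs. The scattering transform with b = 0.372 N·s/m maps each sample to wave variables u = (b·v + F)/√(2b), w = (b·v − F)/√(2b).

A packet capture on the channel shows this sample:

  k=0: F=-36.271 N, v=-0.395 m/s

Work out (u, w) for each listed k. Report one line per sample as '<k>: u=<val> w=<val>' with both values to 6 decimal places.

0: u=-42.221038 w=41.880329

k=0: b·v=0.372×(-0.395)=-0.146940; √(2b)=0.862554; u=(-0.146940+(-36.271))/0.862554=-42.221038, w=(-0.146940−(-36.271))/0.862554=41.880329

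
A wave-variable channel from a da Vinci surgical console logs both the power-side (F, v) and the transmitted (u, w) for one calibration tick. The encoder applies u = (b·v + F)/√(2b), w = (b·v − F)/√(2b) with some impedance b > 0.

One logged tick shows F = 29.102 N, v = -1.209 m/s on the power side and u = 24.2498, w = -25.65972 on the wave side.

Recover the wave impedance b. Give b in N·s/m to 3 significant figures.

u + w = -1.40992;  u + w = √(2b)·v, so √(2b) = -1.40992/(-1.209) = 1.16619.
b = (√(2b))²/2 = 1.35999/2 = 0.68000.
(Check via u − w = 2F/√(2b): u − w = 49.90952, 2F/√(2b) = 49.90967.)

b = 0.68 N·s/m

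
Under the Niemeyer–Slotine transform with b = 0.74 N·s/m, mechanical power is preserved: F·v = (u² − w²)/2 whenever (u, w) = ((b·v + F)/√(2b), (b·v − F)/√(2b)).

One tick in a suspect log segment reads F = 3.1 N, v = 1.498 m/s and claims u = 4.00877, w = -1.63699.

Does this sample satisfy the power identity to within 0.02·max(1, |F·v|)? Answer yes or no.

no

F·v = 3.1×1.498 = 4.6438 W.
(u² − w²)/2 = (16.0702 − 2.6797)/2 = 6.6953 W.
|Δ| = 2.0515;  2% of max(1, |F·v|) = 0.0929.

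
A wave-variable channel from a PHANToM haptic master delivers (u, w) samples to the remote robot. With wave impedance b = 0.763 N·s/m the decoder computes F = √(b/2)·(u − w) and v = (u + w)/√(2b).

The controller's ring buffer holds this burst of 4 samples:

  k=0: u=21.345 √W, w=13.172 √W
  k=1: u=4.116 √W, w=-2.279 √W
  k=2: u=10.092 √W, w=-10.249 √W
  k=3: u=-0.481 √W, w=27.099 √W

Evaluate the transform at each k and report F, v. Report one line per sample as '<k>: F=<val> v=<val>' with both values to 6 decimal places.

0: F=5.048110 v=27.941890
1: F=3.949916 v=1.487072
2: F=12.563758 v=-0.127093
3: F=-17.034976 v=21.547563

k=0: u−w=8.173000, u+w=34.517000; √(b/2)=0.617657, √(2b)=1.235314; F=0.617657×8.173=5.048110, v=34.517000/1.235314=27.941890
k=1: u−w=6.395000, u+w=1.837000; √(b/2)=0.617657, √(2b)=1.235314; F=0.617657×6.395=3.949916, v=1.837000/1.235314=1.487072
k=2: u−w=20.341000, u+w=-0.157000; √(b/2)=0.617657, √(2b)=1.235314; F=0.617657×20.341=12.563758, v=-0.157000/1.235314=-0.127093
k=3: u−w=-27.580000, u+w=26.618000; √(b/2)=0.617657, √(2b)=1.235314; F=0.617657×(-27.58)=-17.034976, v=26.618000/1.235314=21.547563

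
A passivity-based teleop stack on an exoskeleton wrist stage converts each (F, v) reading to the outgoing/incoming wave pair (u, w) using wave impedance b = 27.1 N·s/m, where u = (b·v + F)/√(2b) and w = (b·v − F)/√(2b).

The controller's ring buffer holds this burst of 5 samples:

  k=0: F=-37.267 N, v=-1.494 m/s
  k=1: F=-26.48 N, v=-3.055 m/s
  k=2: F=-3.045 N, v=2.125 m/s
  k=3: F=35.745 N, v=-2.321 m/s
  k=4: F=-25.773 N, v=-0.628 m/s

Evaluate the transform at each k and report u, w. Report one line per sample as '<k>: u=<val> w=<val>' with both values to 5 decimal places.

k=0: b·v=27.1×(-1.494)=-40.48740; √(2b)=7.36206; u=(-40.48740+(-37.267))/7.36206=-10.56149, w=(-40.48740−(-37.267))/7.36206=-0.43743
k=1: b·v=27.1×(-3.055)=-82.79050; √(2b)=7.36206; u=(-82.79050+(-26.48))/7.36206=-14.84237, w=(-82.79050−(-26.48))/7.36206=-7.64874
k=2: b·v=27.1×2.125=57.58750; √(2b)=7.36206; u=(57.58750+(-3.045))/7.36206=7.40859, w=(57.58750−(-3.045))/7.36206=8.23580
k=3: b·v=27.1×(-2.321)=-62.89910; √(2b)=7.36206; u=(-62.89910+35.745)/7.36206=-3.68838, w=(-62.89910−35.745)/7.36206=-13.39897
k=4: b·v=27.1×(-0.628)=-17.01880; √(2b)=7.36206; u=(-17.01880+(-25.773))/7.36206=-5.81247, w=(-17.01880−(-25.773))/7.36206=1.18910

0: u=-10.56149 w=-0.43743
1: u=-14.84237 w=-7.64874
2: u=7.40859 w=8.23580
3: u=-3.68838 w=-13.39897
4: u=-5.81247 w=1.18910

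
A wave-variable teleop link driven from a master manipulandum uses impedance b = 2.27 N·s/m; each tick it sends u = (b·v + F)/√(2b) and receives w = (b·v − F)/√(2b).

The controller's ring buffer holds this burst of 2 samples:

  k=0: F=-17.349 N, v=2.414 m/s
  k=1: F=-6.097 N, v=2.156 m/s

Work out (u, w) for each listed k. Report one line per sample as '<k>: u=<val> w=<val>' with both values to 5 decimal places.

0: u=-5.57050 w=10.71408
1: u=-0.56454 w=5.15839

k=0: b·v=2.27×2.414=5.47978; √(2b)=2.13073; u=(5.47978+(-17.349))/2.13073=-5.57050, w=(5.47978−(-17.349))/2.13073=10.71408
k=1: b·v=2.27×2.156=4.89412; √(2b)=2.13073; u=(4.89412+(-6.097))/2.13073=-0.56454, w=(4.89412−(-6.097))/2.13073=5.15839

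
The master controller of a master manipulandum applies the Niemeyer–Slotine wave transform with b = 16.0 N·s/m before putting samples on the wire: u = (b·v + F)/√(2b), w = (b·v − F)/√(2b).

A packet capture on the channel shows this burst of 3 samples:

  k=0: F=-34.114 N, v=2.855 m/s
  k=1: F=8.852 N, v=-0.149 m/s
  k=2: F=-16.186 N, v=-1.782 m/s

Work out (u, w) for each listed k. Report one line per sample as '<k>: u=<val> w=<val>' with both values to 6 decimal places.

0: u=2.044599 w=14.105720
1: u=1.143392 w=-1.986263
2: u=-7.901565 w=-2.178950

k=0: b·v=16.0×2.855=45.680000; √(2b)=5.656854; u=(45.680000+(-34.114))/5.656854=2.044599, w=(45.680000−(-34.114))/5.656854=14.105720
k=1: b·v=16.0×(-0.149)=-2.384000; √(2b)=5.656854; u=(-2.384000+8.852)/5.656854=1.143392, w=(-2.384000−8.852)/5.656854=-1.986263
k=2: b·v=16.0×(-1.782)=-28.512000; √(2b)=5.656854; u=(-28.512000+(-16.186))/5.656854=-7.901565, w=(-28.512000−(-16.186))/5.656854=-2.178950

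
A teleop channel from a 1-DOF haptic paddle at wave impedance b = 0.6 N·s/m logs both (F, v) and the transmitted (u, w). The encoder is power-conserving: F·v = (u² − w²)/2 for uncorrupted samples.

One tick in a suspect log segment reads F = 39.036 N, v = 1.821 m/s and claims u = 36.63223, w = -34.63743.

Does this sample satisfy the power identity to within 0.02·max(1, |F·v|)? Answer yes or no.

F·v = 39.036×1.821 = 71.08456 W.
(u² − w²)/2 = (1341.92027 − 1199.75156)/2 = 71.08436 W.
|Δ| = 0.00020;  2% of max(1, |F·v|) = 1.42169.

yes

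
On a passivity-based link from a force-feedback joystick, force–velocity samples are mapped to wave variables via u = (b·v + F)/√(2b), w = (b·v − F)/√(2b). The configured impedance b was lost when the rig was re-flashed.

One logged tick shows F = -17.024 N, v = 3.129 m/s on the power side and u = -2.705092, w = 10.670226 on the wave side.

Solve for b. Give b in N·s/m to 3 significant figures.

b = 3.24 N·s/m

u + w = 7.965134;  u + w = √(2b)·v, so √(2b) = 7.965134/3.129 = 2.545585.
b = (√(2b))²/2 = 6.480001/2 = 3.240000.
(Check via u − w = 2F/√(2b): u − w = -13.375318, 2F/√(2b) = -13.375317.)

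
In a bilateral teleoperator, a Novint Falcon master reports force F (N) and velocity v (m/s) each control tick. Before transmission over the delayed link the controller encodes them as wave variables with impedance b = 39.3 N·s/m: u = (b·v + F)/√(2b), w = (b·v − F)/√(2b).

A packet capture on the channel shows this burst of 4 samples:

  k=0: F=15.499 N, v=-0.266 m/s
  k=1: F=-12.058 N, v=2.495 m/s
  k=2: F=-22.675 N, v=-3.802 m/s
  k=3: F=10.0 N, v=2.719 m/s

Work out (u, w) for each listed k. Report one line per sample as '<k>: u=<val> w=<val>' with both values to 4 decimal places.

k=0: b·v=39.3×(-0.266)=-10.4538; √(2b)=8.8657; u=(-10.4538+15.499)/8.8657=0.5691, w=(-10.4538−15.499)/8.8657=-2.9273
k=1: b·v=39.3×2.495=98.0535; √(2b)=8.8657; u=(98.0535+(-12.058))/8.8657=9.6998, w=(98.0535−(-12.058))/8.8657=12.4200
k=2: b·v=39.3×(-3.802)=-149.4186; √(2b)=8.8657; u=(-149.4186+(-22.675))/8.8657=-19.4112, w=(-149.4186−(-22.675))/8.8657=-14.2960
k=3: b·v=39.3×2.719=106.8567; √(2b)=8.8657; u=(106.8567+10.0)/8.8657=13.1808, w=(106.8567−10.0)/8.8657=10.9249

0: u=0.5691 w=-2.9273
1: u=9.6998 w=12.4200
2: u=-19.4112 w=-14.2960
3: u=13.1808 w=10.9249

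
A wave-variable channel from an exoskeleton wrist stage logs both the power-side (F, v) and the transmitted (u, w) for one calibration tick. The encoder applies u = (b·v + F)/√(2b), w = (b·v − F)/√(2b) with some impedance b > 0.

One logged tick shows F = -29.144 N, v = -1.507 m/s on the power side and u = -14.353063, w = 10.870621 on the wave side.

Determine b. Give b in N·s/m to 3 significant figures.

b = 2.67 N·s/m

u + w = -3.482442;  u + w = √(2b)·v, so √(2b) = -3.482442/(-1.507) = 2.310844.
b = (√(2b))²/2 = 5.340000/2 = 2.670000.
(Check via u − w = 2F/√(2b): u − w = -25.223684, 2F/√(2b) = -25.223684.)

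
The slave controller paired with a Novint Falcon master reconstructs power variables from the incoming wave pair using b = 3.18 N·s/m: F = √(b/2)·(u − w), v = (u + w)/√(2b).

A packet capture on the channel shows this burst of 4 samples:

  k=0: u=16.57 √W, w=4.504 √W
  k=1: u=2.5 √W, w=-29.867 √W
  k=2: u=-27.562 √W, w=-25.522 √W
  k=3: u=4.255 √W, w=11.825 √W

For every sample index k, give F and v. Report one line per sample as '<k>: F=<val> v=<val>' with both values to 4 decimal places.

0: F=15.2146 v=8.3564
1: F=40.8132 v=-10.8517
2: F=-2.5723 v=-21.0492
3: F=-9.5454 v=6.3761

k=0: u−w=12.0660, u+w=21.0740; √(b/2)=1.2610, √(2b)=2.5219; F=1.2610×12.066=15.2146, v=21.0740/2.5219=8.3564
k=1: u−w=32.3670, u+w=-27.3670; √(b/2)=1.2610, √(2b)=2.5219; F=1.2610×32.367=40.8132, v=-27.3670/2.5219=-10.8517
k=2: u−w=-2.0400, u+w=-53.0840; √(b/2)=1.2610, √(2b)=2.5219; F=1.2610×(-2.04)=-2.5723, v=-53.0840/2.5219=-21.0492
k=3: u−w=-7.5700, u+w=16.0800; √(b/2)=1.2610, √(2b)=2.5219; F=1.2610×(-7.57)=-9.5454, v=16.0800/2.5219=6.3761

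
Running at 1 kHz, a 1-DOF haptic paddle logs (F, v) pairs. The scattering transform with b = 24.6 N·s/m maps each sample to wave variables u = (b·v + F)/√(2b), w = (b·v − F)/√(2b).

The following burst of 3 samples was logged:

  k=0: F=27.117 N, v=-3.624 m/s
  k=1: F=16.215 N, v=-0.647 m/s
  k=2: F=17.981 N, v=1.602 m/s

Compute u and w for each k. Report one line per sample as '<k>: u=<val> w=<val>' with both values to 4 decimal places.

0: u=-8.8439 w=-16.5758
1: u=0.0426 w=-4.5808
2: u=8.1819 w=3.0549

k=0: b·v=24.6×(-3.624)=-89.1504; √(2b)=7.0143; u=(-89.1504+27.117)/7.0143=-8.8439, w=(-89.1504−27.117)/7.0143=-16.5758
k=1: b·v=24.6×(-0.647)=-15.9162; √(2b)=7.0143; u=(-15.9162+16.215)/7.0143=0.0426, w=(-15.9162−16.215)/7.0143=-4.5808
k=2: b·v=24.6×1.602=39.4092; √(2b)=7.0143; u=(39.4092+17.981)/7.0143=8.1819, w=(39.4092−17.981)/7.0143=3.0549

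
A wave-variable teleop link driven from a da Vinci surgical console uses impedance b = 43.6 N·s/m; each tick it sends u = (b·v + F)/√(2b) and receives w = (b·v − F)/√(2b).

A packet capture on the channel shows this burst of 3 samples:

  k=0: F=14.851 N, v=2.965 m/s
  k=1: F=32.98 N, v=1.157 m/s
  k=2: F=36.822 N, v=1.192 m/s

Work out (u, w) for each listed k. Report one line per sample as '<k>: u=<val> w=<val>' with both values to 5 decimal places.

0: u=15.43409 w=12.25336
1: u=8.93386 w=1.87032
2: u=9.50871 w=1.62230

k=0: b·v=43.6×2.965=129.27400; √(2b)=9.33809; u=(129.27400+14.851)/9.33809=15.43409, w=(129.27400−14.851)/9.33809=12.25336
k=1: b·v=43.6×1.157=50.44520; √(2b)=9.33809; u=(50.44520+32.98)/9.33809=8.93386, w=(50.44520−32.98)/9.33809=1.87032
k=2: b·v=43.6×1.192=51.97120; √(2b)=9.33809; u=(51.97120+36.822)/9.33809=9.50871, w=(51.97120−36.822)/9.33809=1.62230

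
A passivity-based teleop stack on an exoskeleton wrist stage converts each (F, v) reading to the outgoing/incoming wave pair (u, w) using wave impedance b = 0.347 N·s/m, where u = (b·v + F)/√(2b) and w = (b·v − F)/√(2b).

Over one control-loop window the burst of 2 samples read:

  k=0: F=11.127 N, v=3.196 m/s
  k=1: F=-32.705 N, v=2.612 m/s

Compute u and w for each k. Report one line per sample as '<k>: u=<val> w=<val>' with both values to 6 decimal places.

k=0: b·v=0.347×3.196=1.109012; √(2b)=0.833067; u=(1.109012+11.127)/0.833067=14.687915, w=(1.109012−11.127)/0.833067=-12.025434
k=1: b·v=0.347×2.612=0.906364; √(2b)=0.833067; u=(0.906364+(-32.705))/0.833067=-38.170580, w=(0.906364−(-32.705))/0.833067=40.346550

0: u=14.687915 w=-12.025434
1: u=-38.170580 w=40.346550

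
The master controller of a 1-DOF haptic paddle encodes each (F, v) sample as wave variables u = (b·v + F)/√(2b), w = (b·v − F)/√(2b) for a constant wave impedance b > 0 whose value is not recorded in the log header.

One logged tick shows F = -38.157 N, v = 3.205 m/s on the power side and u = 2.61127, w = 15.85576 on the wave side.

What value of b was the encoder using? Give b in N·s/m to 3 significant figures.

u + w = 18.4670;  u + w = √(2b)·v, so √(2b) = 18.4670/3.205 = 5.7619.
b = (√(2b))²/2 = 33.2000/2 = 16.6000.
(Check via u − w = 2F/√(2b): u − w = -13.2445, 2F/√(2b) = -13.2445.)

b = 16.6 N·s/m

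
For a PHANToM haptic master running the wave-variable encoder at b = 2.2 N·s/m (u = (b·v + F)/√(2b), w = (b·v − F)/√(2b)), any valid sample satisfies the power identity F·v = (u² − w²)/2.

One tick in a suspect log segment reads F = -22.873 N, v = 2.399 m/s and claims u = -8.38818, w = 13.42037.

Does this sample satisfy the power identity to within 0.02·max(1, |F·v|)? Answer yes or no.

F·v = (-22.873)×2.399 = -54.8723 W.
(u² − w²)/2 = (70.3616 − 180.1063)/2 = -54.8724 W.
|Δ| = 0.0001;  2% of max(1, |F·v|) = 1.0974.

yes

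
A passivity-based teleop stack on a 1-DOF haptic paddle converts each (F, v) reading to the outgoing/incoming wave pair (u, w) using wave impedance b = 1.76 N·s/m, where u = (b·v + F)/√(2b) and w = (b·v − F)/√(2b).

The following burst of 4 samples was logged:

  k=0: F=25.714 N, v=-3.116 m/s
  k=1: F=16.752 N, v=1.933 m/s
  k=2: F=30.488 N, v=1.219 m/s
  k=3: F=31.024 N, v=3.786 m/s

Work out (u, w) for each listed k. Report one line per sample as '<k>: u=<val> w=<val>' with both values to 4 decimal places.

k=0: b·v=1.76×(-3.116)=-5.4842; √(2b)=1.8762; u=(-5.4842+25.714)/1.8762=10.7825, w=(-5.4842−25.714)/1.8762=-16.6287
k=1: b·v=1.76×1.933=3.4021; √(2b)=1.8762; u=(3.4021+16.752)/1.8762=10.7422, w=(3.4021−16.752)/1.8762=-7.1155
k=2: b·v=1.76×1.219=2.1454; √(2b)=1.8762; u=(2.1454+30.488)/1.8762=17.3937, w=(2.1454−30.488)/1.8762=-15.1066
k=3: b·v=1.76×3.786=6.6634; √(2b)=1.8762; u=(6.6634+31.024)/1.8762=20.0874, w=(6.6634−31.024)/1.8762=-12.9843

0: u=10.7825 w=-16.6287
1: u=10.7422 w=-7.1155
2: u=17.3937 w=-15.1066
3: u=20.0874 w=-12.9843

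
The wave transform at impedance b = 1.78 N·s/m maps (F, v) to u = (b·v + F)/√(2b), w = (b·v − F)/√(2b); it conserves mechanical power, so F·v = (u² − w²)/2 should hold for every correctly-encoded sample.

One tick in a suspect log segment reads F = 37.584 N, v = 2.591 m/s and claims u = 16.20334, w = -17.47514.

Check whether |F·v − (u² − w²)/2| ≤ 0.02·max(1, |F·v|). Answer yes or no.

no

F·v = 37.584×2.591 = 97.38014 W.
(u² − w²)/2 = (262.54823 − 305.38052)/2 = -21.41615 W.
|Δ| = 118.79629;  2% of max(1, |F·v|) = 1.94760.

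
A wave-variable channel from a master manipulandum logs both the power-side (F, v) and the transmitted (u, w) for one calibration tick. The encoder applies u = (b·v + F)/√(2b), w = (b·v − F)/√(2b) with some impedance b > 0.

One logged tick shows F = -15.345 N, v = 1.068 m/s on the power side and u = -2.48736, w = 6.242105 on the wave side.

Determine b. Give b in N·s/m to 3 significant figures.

u + w = 3.754745;  u + w = √(2b)·v, so √(2b) = 3.754745/1.068 = 3.515679.
b = (√(2b))²/2 = 12.359998/2 = 6.179999.
(Check via u − w = 2F/√(2b): u − w = -8.729465, 2F/√(2b) = -8.729466.)

b = 6.18 N·s/m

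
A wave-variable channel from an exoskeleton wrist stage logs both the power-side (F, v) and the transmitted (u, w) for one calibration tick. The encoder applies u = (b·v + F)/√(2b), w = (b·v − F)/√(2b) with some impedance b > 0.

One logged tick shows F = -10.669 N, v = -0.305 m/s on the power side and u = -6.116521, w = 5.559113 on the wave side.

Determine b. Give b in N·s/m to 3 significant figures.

b = 1.67 N·s/m

u + w = -0.557408;  u + w = √(2b)·v, so √(2b) = -0.557408/(-0.305) = 1.827567.
b = (√(2b))²/2 = 3.340002/2 = 1.670001.
(Check via u − w = 2F/√(2b): u − w = -11.675634, 2F/√(2b) = -11.675631.)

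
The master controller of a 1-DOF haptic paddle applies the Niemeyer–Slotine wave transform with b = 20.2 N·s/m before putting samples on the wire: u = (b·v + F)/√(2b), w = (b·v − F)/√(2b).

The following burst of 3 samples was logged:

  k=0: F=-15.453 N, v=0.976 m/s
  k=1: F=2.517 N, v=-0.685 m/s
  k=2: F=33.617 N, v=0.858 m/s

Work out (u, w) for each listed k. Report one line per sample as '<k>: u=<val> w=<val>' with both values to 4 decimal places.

k=0: b·v=20.2×0.976=19.7152; √(2b)=6.3561; u=(19.7152+(-15.453))/6.3561=0.6706, w=(19.7152−(-15.453))/6.3561=5.5330
k=1: b·v=20.2×(-0.685)=-13.8370; √(2b)=6.3561; u=(-13.8370+2.517)/6.3561=-1.7810, w=(-13.8370−2.517)/6.3561=-2.5730
k=2: b·v=20.2×0.858=17.3316; √(2b)=6.3561; u=(17.3316+33.617)/6.3561=8.0157, w=(17.3316−33.617)/6.3561=-2.5622

0: u=0.6706 w=5.5330
1: u=-1.7810 w=-2.5730
2: u=8.0157 w=-2.5622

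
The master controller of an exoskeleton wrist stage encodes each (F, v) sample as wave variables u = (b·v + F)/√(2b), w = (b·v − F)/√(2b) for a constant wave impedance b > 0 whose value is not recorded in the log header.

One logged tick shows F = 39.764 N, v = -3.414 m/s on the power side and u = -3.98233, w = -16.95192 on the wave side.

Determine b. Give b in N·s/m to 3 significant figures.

b = 18.8 N·s/m

u + w = -20.9343;  u + w = √(2b)·v, so √(2b) = -20.9343/(-3.414) = 6.1319.
b = (√(2b))²/2 = 37.6000/2 = 18.8000.
(Check via u − w = 2F/√(2b): u − w = 12.9696, 2F/√(2b) = 12.9696.)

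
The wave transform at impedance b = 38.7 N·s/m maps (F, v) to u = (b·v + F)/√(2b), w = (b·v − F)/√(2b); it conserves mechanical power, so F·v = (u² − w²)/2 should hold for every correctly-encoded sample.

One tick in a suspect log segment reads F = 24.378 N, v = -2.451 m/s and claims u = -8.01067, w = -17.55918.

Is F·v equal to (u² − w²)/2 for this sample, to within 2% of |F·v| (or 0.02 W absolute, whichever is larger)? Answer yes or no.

no

F·v = 24.378×(-2.451) = -59.7505 W.
(u² − w²)/2 = (64.1708 − 308.3248)/2 = -122.0770 W.
|Δ| = 62.3265;  2% of max(1, |F·v|) = 1.1950.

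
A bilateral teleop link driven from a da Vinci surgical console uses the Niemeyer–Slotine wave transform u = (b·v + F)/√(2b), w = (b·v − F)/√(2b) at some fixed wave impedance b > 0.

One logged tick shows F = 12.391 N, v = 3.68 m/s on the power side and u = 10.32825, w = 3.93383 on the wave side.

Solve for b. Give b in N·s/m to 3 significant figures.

b = 7.51 N·s/m

u + w = 14.2621;  u + w = √(2b)·v, so √(2b) = 14.2621/3.68 = 3.8756.
b = (√(2b))²/2 = 15.0200/2 = 7.5100.
(Check via u − w = 2F/√(2b): u − w = 6.3944, 2F/√(2b) = 6.3944.)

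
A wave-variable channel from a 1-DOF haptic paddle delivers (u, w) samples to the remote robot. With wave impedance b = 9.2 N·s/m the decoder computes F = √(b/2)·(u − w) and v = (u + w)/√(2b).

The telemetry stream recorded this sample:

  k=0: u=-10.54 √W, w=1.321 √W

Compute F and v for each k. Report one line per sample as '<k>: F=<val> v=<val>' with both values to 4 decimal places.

k=0: u−w=-11.8610, u+w=-9.2190; √(b/2)=2.1448, √(2b)=4.2895; F=2.1448×(-11.861)=-25.4390, v=-9.2190/4.2895=-2.1492

0: F=-25.4390 v=-2.1492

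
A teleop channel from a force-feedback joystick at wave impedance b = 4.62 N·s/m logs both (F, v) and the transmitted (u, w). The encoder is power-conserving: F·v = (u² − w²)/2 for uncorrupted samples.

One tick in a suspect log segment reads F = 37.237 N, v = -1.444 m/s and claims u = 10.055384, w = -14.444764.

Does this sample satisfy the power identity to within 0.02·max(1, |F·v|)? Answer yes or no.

F·v = 37.237×(-1.444) = -53.770228 W.
(u² − w²)/2 = (101.110747 − 208.651207)/2 = -53.770230 W.
|Δ| = 0.000002;  2% of max(1, |F·v|) = 1.075405.

yes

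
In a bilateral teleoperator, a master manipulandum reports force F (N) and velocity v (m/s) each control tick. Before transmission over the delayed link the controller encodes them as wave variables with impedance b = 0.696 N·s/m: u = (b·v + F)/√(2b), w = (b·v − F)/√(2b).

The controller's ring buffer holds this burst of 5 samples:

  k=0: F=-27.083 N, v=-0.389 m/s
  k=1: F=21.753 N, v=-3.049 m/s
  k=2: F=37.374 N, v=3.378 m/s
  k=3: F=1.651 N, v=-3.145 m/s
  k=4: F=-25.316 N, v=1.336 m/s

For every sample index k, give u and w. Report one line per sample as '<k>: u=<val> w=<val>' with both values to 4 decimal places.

k=0: b·v=0.696×(-0.389)=-0.2707; √(2b)=1.1798; u=(-0.2707+(-27.083))/1.1798=-23.1845, w=(-0.2707−(-27.083))/1.1798=22.7255
k=1: b·v=0.696×(-3.049)=-2.1221; √(2b)=1.1798; u=(-2.1221+21.753)/1.1798=16.6387, w=(-2.1221−21.753)/1.1798=-20.2360
k=2: b·v=0.696×3.378=2.3511; √(2b)=1.1798; u=(2.3511+37.374)/1.1798=33.6702, w=(2.3511−37.374)/1.1798=-29.6847
k=3: b·v=0.696×(-3.145)=-2.1889; √(2b)=1.1798; u=(-2.1889+1.651)/1.1798=-0.4559, w=(-2.1889−1.651)/1.1798=-3.2546
k=4: b·v=0.696×1.336=0.9299; √(2b)=1.1798; u=(0.9299+(-25.316))/1.1798=-20.6692, w=(0.9299−(-25.316))/1.1798=22.2454

0: u=-23.1845 w=22.7255
1: u=16.6387 w=-20.2360
2: u=33.6702 w=-29.6847
3: u=-0.4559 w=-3.2546
4: u=-20.6692 w=22.2454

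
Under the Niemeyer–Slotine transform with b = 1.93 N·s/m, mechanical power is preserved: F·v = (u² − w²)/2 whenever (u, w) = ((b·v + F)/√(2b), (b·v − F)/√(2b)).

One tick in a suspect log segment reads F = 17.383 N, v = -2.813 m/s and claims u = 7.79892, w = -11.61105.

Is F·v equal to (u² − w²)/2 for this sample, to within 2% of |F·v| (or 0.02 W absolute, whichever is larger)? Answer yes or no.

F·v = 17.383×(-2.813) = -48.89838 W.
(u² − w²)/2 = (60.82315 − 134.81648)/2 = -36.99666 W.
|Δ| = 11.90171;  2% of max(1, |F·v|) = 0.97797.

no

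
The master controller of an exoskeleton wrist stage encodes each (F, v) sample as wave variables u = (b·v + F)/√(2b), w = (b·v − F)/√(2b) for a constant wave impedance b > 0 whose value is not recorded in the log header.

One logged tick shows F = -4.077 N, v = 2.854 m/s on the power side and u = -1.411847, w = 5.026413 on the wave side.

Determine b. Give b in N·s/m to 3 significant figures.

u + w = 3.614566;  u + w = √(2b)·v, so √(2b) = 3.614566/2.854 = 1.266491.
b = (√(2b))²/2 = 1.604000/2 = 0.802000.
(Check via u − w = 2F/√(2b): u − w = -6.438260, 2F/√(2b) = -6.438260.)

b = 0.802 N·s/m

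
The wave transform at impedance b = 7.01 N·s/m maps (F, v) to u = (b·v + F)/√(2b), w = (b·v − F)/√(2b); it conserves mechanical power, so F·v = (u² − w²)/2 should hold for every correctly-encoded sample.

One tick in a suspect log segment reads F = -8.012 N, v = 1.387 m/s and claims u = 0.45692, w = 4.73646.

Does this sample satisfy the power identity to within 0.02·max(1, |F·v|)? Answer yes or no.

F·v = (-8.012)×1.387 = -11.11264 W.
(u² − w²)/2 = (0.20878 − 22.43405)/2 = -11.11264 W.
|Δ| = 0.00001;  2% of max(1, |F·v|) = 0.22225.

yes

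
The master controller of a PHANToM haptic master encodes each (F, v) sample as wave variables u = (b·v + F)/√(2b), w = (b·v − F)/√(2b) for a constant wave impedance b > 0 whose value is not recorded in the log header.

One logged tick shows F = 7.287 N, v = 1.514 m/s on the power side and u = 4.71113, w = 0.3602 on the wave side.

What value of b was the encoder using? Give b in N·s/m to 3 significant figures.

b = 5.61 N·s/m

u + w = 5.07133;  u + w = √(2b)·v, so √(2b) = 5.07133/1.514 = 3.34962.
b = (√(2b))²/2 = 11.21998/2 = 5.60999.
(Check via u − w = 2F/√(2b): u − w = 4.35093, 2F/√(2b) = 4.35094.)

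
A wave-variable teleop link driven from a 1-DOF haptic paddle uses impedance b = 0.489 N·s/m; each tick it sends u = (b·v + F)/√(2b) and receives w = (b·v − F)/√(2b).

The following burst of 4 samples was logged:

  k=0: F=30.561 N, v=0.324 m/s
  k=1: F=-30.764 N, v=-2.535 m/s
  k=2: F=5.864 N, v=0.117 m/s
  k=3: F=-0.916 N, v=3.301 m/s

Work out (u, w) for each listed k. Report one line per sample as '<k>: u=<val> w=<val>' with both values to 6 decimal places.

0: u=31.063030 w=-30.742613
1: u=-32.361572 w=29.854612
2: u=5.987441 w=-5.871735
3: u=0.705998 w=2.558489

k=0: b·v=0.489×0.324=0.158436; √(2b)=0.988939; u=(0.158436+30.561)/0.988939=31.063030, w=(0.158436−30.561)/0.988939=-30.742613
k=1: b·v=0.489×(-2.535)=-1.239615; √(2b)=0.988939; u=(-1.239615+(-30.764))/0.988939=-32.361572, w=(-1.239615−(-30.764))/0.988939=29.854612
k=2: b·v=0.489×0.117=0.057213; √(2b)=0.988939; u=(0.057213+5.864)/0.988939=5.987441, w=(0.057213−5.864)/0.988939=-5.871735
k=3: b·v=0.489×3.301=1.614189; √(2b)=0.988939; u=(1.614189+(-0.916))/0.988939=0.705998, w=(1.614189−(-0.916))/0.988939=2.558489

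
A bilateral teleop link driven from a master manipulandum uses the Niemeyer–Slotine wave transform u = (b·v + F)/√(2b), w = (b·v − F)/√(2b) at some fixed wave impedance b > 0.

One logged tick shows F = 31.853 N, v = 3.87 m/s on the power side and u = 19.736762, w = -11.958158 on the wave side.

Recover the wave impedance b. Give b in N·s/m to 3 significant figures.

u + w = 7.778604;  u + w = √(2b)·v, so √(2b) = 7.778604/3.87 = 2.009975.
b = (√(2b))²/2 = 4.040000/2 = 2.020000.
(Check via u − w = 2F/√(2b): u − w = 31.694920, 2F/√(2b) = 31.694919.)

b = 2.02 N·s/m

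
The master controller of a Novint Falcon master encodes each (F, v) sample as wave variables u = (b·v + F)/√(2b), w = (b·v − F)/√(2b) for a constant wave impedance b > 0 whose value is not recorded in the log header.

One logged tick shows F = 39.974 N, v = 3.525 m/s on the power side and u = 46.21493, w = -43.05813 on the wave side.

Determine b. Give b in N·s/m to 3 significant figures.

u + w = 3.1568;  u + w = √(2b)·v, so √(2b) = 3.1568/3.525 = 0.8955.
b = (√(2b))²/2 = 0.8020/2 = 0.4010.
(Check via u − w = 2F/√(2b): u − w = 89.2731, 2F/√(2b) = 89.2729.)

b = 0.401 N·s/m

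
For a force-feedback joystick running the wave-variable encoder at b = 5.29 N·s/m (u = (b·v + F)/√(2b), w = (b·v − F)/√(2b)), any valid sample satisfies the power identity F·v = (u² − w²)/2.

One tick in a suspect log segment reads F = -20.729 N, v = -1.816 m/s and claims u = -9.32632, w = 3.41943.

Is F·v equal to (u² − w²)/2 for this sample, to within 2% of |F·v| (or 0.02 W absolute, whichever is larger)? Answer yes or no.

yes

F·v = (-20.729)×(-1.816) = 37.64386 W.
(u² − w²)/2 = (86.98024 − 11.69250)/2 = 37.64387 W.
|Δ| = 0.00001;  2% of max(1, |F·v|) = 0.75288.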